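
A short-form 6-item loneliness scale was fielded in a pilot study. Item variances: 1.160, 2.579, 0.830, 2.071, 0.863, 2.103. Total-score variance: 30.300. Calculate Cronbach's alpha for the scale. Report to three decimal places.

α = 0.820

Σσ²ᵢ = 1.160 + 2.579 + 0.830 + 2.071 + 0.863 + 2.103 = 9.606
α = (k/(k−1))·(1 − Σσ²ᵢ/Var(T)) = (6/5)·(1 − 9.606/30.300) = 0.820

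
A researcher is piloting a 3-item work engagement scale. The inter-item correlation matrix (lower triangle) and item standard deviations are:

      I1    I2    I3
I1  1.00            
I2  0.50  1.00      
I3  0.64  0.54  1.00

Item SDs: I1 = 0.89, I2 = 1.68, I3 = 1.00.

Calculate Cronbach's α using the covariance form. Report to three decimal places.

Σσ²ᵢ = 0.89² + 1.68² + 1.00² = 4.6145
Covariances σ_ij = r_ij · s_i · s_j:
  σ(I1,I2) = 0.50 × 0.89 × 1.68 = 0.7476
  σ(I1,I3) = 0.64 × 0.89 × 1.00 = 0.5696
  σ(I2,I3) = 0.54 × 1.68 × 1.00 = 0.9072
σ²_T = Σσ²ᵢ + 2·Σσ_ij = 4.6145 + 2 × 2.2244 = 9.0633
α = (3/2)·(1 − 4.6145/9.0633) = 0.736

Cronbach's α = 0.736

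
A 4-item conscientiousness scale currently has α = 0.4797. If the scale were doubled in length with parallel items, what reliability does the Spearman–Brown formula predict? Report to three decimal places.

predicted reliability = 0.648

Length factor m = 2
α' = m·α / (1 + (m−1)·α)
   = 2 × 0.4797 / (1 + (2 − 1) × 0.4797)
   = 0.9594 / 1.4797 = 0.648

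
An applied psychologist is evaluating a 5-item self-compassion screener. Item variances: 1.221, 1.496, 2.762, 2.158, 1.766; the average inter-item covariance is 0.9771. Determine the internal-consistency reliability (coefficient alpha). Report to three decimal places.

ΣVar(i) = 1.221 + 1.496 + 2.762 + 2.158 + 1.766 = 9.403
Sum of the 10 distinct covariances = 10 × 0.9771 = 9.7710
Var(T) = ΣVar(i) + 2·Σcov = 9.403 + 2 × 9.7710 = 28.9450
α = (5/4)·(1 − 9.403/28.9450) = 0.844

coefficient alpha = 0.844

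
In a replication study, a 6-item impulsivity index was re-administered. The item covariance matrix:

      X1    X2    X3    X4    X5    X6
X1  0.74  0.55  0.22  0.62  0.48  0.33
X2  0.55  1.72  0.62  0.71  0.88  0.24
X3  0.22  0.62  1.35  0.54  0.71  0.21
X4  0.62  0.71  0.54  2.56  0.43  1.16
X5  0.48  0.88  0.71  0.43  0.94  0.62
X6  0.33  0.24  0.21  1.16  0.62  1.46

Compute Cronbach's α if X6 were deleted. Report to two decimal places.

Remaining items: X1, X2, X3, X4, X5 (k = 5).
Σσ²ᵢ = 0.74 + 1.72 + 1.35 + 2.56 + 0.94 = 7.31
σ²_T = 7.31 + 2 × 5.76 = 18.83
α (item deleted) = (5/4)·(1 − 7.31/18.83) = 0.76

Cronbach's α = 0.76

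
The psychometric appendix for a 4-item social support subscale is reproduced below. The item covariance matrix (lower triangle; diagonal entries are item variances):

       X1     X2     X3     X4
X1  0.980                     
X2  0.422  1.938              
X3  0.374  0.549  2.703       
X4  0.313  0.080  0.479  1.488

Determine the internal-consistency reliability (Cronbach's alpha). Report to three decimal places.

Σσᵢ² = 0.980 + 1.938 + 2.703 + 1.488 = 7.109
Sum of the distinct covariances = 2.217
Var(T) = 7.109 + 2 × 2.217 = 11.543
α = (k/(k−1))·(1 − Σσᵢ²/Var(T)) = (4/3)·(1 − 7.109/11.543) = 0.512

α = 0.512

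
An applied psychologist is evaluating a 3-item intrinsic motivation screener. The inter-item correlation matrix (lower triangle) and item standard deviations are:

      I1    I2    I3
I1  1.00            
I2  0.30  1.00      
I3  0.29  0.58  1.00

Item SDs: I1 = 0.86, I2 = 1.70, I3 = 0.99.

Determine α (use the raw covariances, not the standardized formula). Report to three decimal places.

Σσ²ᵢ = 0.86² + 1.70² + 0.99² = 4.6097
Covariances σ_ij = r_ij · s_i · s_j:
  σ(I1,I2) = 0.30 × 0.86 × 1.70 = 0.4386
  σ(I1,I3) = 0.29 × 0.86 × 0.99 = 0.2469
  σ(I2,I3) = 0.58 × 1.70 × 0.99 = 0.9761
σ²_T = Σσ²ᵢ + 2·Σσ_ij = 4.6097 + 2 × 1.6616 = 7.9329
α = (3/2)·(1 − 4.6097/7.9329) = 0.628

α = 0.628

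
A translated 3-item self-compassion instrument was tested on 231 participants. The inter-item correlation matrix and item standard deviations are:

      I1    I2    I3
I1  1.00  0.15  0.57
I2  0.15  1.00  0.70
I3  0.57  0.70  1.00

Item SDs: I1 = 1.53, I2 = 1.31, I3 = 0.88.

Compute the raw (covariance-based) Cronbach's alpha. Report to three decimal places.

Cronbach's alpha = 0.655

Σσ²ᵢ = 1.53² + 1.31² + 0.88² = 4.8314
Covariances σ_ij = r_ij · s_i · s_j:
  σ(I1,I2) = 0.15 × 1.53 × 1.31 = 0.3006
  σ(I1,I3) = 0.57 × 1.53 × 0.88 = 0.7674
  σ(I2,I3) = 0.70 × 1.31 × 0.88 = 0.8070
σ²_T = Σσ²ᵢ + 2·Σσ_ij = 4.8314 + 2 × 1.8750 = 8.5814
α = (3/2)·(1 − 4.8314/8.5814) = 0.655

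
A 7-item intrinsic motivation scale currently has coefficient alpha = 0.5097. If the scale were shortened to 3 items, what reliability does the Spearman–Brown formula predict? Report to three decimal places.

predicted reliability = 0.308

Length factor m = 3/7 = 0.4286
α' = m·α / (1 − (1−m)·α)
   = 3/7 × 0.5097 / (1 − (1 − 3/7) × 0.5097)
   = 0.2184 / 0.7087 = 0.308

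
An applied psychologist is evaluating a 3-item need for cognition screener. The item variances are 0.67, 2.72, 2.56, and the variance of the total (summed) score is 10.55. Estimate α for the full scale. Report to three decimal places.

α = 0.654

ΣVar(i) = 0.67 + 2.72 + 2.56 = 5.95
α = (k/(k−1))·(1 − ΣVar(i)/σ²_total) = (3/2)·(1 − 5.95/10.55) = 0.654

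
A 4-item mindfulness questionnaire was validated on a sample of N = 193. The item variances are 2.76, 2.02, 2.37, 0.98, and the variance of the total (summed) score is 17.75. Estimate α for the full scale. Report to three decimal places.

α = 0.723

sum of item variances = 2.76 + 2.02 + 2.37 + 0.98 = 8.13
α = (k/(k−1))·(1 − sum of item variances/σ²_total) = (4/3)·(1 − 8.13/17.75) = 0.723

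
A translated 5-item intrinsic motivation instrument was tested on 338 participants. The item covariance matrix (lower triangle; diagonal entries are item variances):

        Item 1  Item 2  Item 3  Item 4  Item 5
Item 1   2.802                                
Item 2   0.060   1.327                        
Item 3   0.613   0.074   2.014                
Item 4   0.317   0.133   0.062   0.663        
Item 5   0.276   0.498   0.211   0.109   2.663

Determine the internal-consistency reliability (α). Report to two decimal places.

sum of item variances = 2.802 + 1.327 + 2.014 + 0.663 + 2.663 = 9.469
Sum of the distinct covariances = 2.353
total variance = 9.469 + 2 × 2.353 = 14.175
α = (k/(k−1))·(1 − sum of item variances/total variance) = (5/4)·(1 − 9.469/14.175) = 0.41

α = 0.41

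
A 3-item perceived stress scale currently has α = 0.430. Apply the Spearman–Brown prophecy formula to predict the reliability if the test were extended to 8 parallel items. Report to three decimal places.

predicted reliability = 0.668

Length factor m = 8/3 = 2.6667
α' = m·α / (1 + (m−1)·α)
   = 8/3 × 0.430 / (1 + (8/3 − 1) × 0.430)
   = 1.1467 / 1.7167 = 0.668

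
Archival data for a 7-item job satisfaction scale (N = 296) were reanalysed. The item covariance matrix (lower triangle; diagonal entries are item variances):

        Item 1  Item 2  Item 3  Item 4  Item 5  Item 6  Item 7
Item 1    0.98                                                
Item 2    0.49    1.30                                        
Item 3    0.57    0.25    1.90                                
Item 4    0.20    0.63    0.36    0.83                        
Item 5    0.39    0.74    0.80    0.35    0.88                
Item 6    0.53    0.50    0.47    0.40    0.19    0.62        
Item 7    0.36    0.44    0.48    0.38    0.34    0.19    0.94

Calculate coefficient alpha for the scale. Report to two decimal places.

Σσᵢ² = 0.98 + 1.30 + 1.90 + 0.83 + 0.88 + 0.62 + 0.94 = 7.45
Σ_{i<j} σ_ij = 9.06
σ²_T = 7.45 + 2 × 9.06 = 25.57
α = (k/(k−1))·(1 − Σσᵢ²/σ²_T) = (7/6)·(1 − 7.45/25.57) = 0.83

α = 0.83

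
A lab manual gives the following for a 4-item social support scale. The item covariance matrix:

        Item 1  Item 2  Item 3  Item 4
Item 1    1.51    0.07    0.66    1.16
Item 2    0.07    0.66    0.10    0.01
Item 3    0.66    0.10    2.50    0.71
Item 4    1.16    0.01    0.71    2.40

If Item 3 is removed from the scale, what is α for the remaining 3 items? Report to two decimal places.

Remaining items: Item 1, Item 2, Item 4 (k = 3).
Σσ²ᵢ = 1.51 + 0.66 + 2.40 = 4.57
σ²_T = 4.57 + 2 × 1.24 = 7.05
α (item deleted) = (3/2)·(1 − 4.57/7.05) = 0.53

α = 0.53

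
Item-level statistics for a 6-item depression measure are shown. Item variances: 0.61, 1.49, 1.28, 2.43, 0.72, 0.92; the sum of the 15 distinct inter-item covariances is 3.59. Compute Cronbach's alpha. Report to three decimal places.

Σσ²ᵢ = 0.61 + 1.49 + 1.28 + 2.43 + 0.72 + 0.92 = 7.45
Sum of distinct covariances = 3.59
σ²_total = Σσ²ᵢ + 2·Σcov = 7.45 + 2 × 3.59 = 14.63
α = (6/5)·(1 − 7.45/14.63) = 0.589

α = 0.589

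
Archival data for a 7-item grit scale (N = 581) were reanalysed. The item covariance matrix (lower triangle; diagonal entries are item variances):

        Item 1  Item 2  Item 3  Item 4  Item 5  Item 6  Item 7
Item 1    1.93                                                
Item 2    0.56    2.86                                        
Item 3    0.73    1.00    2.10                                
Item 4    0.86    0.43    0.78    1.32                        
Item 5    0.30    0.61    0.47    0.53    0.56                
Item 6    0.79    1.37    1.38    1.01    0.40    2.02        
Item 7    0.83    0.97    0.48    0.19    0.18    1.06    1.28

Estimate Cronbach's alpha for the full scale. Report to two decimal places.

Cronbach's alpha = 0.83

Σσᵢ² = 1.93 + 2.86 + 2.10 + 1.32 + 0.56 + 2.02 + 1.28 = 12.07
Sum of the distinct covariances = 14.93
σ²_total = 12.07 + 2 × 14.93 = 41.93
α = (k/(k−1))·(1 − Σσᵢ²/σ²_total) = (7/6)·(1 − 12.07/41.93) = 0.83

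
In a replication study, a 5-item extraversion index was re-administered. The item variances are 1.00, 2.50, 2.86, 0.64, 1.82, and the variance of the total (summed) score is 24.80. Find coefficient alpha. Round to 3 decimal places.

coefficient alpha = 0.805

Σσ²ᵢ = 1.00 + 2.50 + 2.86 + 0.64 + 1.82 = 8.82
α = (k/(k−1))·(1 − Σσ²ᵢ/total variance) = (5/4)·(1 − 8.82/24.80) = 0.805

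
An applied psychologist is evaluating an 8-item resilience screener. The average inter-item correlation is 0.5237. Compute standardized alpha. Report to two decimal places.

Standardized α = k·r̄ / (1 + (k−1)·r̄) = 8 × 0.5237 / (1 + 7 × 0.5237)
  = 4.1896 / 4.6659 = 0.90

α = 0.90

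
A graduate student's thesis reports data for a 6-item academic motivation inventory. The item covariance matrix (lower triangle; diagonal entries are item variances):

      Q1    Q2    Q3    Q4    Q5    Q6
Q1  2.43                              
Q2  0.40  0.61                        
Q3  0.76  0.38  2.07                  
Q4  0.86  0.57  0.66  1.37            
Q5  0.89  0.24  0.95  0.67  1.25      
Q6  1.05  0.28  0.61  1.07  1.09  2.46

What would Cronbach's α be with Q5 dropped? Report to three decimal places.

α = 0.747

Remaining items: Q1, Q2, Q3, Q4, Q6 (k = 5).
ΣVar(i) = 2.43 + 0.61 + 2.07 + 1.37 + 2.46 = 8.94
σ²_T = 8.94 + 2 × 6.64 = 22.22
α (item deleted) = (5/4)·(1 − 8.94/22.22) = 0.747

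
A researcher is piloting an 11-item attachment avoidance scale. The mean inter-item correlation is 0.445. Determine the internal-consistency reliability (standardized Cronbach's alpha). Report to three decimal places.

α = 0.898

Standardized α = k·r̄ / (1 + (k−1)·r̄) = 11 × 0.445 / (1 + 10 × 0.445)
  = 4.8950 / 5.4500 = 0.898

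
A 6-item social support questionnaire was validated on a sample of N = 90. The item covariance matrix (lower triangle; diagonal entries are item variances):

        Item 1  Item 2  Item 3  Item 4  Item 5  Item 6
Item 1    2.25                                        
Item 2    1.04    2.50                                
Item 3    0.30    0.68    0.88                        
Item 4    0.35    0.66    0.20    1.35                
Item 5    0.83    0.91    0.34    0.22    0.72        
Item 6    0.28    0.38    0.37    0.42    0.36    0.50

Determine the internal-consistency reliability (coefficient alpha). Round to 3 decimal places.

Σσᵢ² = 2.25 + 2.50 + 0.88 + 1.35 + 0.72 + 0.50 = 8.20
Sum of the distinct covariances = 7.34
Var(T) = 8.20 + 2 × 7.34 = 22.88
α = (k/(k−1))·(1 − Σσᵢ²/Var(T)) = (6/5)·(1 − 8.20/22.88) = 0.770

α = 0.770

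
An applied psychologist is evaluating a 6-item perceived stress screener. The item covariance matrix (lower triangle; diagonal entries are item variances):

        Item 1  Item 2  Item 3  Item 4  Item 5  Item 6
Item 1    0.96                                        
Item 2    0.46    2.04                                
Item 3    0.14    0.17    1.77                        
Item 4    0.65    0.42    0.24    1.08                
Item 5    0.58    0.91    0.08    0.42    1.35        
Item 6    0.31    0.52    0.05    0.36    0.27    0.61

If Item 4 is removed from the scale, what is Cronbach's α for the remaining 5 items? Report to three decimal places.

Remaining items: Item 1, Item 2, Item 3, Item 5, Item 6 (k = 5).
Σσ²ᵢ = 0.96 + 2.04 + 1.77 + 1.35 + 0.61 = 6.73
σ²_T = 6.73 + 2 × 3.49 = 13.71
α (item deleted) = (5/4)·(1 − 6.73/13.71) = 0.636

Cronbach's α = 0.636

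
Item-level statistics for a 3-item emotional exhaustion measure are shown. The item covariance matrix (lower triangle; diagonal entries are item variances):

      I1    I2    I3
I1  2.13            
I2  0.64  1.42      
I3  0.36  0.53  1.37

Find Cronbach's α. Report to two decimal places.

ΣVar(i) = 2.13 + 1.42 + 1.37 = 4.92
Sum of off-diagonal covariances = 1.53
Var(T) = 4.92 + 2 × 1.53 = 7.98
α = (k/(k−1))·(1 − ΣVar(i)/Var(T)) = (3/2)·(1 − 4.92/7.98) = 0.58

α = 0.58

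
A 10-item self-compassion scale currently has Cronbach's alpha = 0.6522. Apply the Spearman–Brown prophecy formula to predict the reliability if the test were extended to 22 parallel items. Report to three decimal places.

Length factor m = 22/10 = 2.2000
α' = m·α / (1 + (m−1)·α)
   = 22/10 × 0.6522 / (1 + (22/10 − 1) × 0.6522)
   = 1.4348 / 1.7826 = 0.805

predicted reliability = 0.805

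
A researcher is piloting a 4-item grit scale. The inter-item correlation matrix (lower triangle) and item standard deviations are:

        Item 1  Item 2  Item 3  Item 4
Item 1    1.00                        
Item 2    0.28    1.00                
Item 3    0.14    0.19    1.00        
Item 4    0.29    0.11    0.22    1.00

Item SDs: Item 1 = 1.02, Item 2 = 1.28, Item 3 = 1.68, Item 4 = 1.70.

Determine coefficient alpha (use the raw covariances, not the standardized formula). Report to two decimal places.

Σσ²ᵢ = 1.02² + 1.28² + 1.68² + 1.70² = 8.3912
Covariances σ_ij = r_ij · s_i · s_j:
  σ(Item 1,Item 2) = 0.28 × 1.02 × 1.28 = 0.3656
  σ(Item 1,Item 3) = 0.14 × 1.02 × 1.68 = 0.2399
  σ(Item 1,Item 4) = 0.29 × 1.02 × 1.70 = 0.5029
  σ(Item 2,Item 3) = 0.19 × 1.28 × 1.68 = 0.4086
  σ(Item 2,Item 4) = 0.11 × 1.28 × 1.70 = 0.2394
  σ(Item 3,Item 4) = 0.22 × 1.68 × 1.70 = 0.6283
σ²_T = Σσ²ᵢ + 2·Σσ_ij = 8.3912 + 2 × 2.3847 = 13.1606
α = (4/3)·(1 − 8.3912/13.1606) = 0.48

coefficient alpha = 0.48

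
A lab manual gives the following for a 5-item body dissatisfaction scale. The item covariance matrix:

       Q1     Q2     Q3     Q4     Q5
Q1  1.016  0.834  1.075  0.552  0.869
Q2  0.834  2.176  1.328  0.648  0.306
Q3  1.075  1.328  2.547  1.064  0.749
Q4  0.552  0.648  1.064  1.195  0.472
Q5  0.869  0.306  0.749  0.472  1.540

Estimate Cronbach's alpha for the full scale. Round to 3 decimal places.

ΣVar(i) = 1.016 + 2.176 + 2.547 + 1.195 + 1.540 = 8.474
Sum of the distinct covariances = 7.897
total variance = 8.474 + 2 × 7.897 = 24.268
α = (k/(k−1))·(1 − ΣVar(i)/total variance) = (5/4)·(1 − 8.474/24.268) = 0.814

Cronbach's alpha = 0.814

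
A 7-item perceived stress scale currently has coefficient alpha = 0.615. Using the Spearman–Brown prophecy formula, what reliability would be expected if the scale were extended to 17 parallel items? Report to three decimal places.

Length factor m = 17/7 = 2.4286
α' = m·α / (1 + (m−1)·α)
   = 17/7 × 0.615 / (1 + (17/7 − 1) × 0.615)
   = 1.4936 / 1.8786 = 0.795

predicted reliability = 0.795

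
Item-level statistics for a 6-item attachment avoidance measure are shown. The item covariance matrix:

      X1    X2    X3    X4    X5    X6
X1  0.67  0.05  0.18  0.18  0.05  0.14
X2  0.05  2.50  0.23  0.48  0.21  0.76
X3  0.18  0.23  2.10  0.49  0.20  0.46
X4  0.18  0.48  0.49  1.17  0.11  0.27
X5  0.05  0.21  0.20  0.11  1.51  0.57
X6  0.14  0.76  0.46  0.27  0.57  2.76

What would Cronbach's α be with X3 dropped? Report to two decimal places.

α = 0.49

Remaining items: X1, X2, X4, X5, X6 (k = 5).
Σσᵢ² = 0.67 + 2.50 + 1.17 + 1.51 + 2.76 = 8.61
σ²_total = 8.61 + 2 × 2.82 = 14.25
α (item deleted) = (5/4)·(1 − 8.61/14.25) = 0.49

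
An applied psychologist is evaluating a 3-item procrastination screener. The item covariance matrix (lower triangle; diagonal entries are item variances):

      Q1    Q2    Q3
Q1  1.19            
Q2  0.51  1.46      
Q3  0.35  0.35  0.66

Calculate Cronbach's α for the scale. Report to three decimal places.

Σσᵢ² = 1.19 + 1.46 + 0.66 = 3.31
Sum of off-diagonal covariances = 1.21
Var(T) = 3.31 + 2 × 1.21 = 5.73
α = (k/(k−1))·(1 − Σσᵢ²/Var(T)) = (3/2)·(1 − 3.31/5.73) = 0.634

α = 0.634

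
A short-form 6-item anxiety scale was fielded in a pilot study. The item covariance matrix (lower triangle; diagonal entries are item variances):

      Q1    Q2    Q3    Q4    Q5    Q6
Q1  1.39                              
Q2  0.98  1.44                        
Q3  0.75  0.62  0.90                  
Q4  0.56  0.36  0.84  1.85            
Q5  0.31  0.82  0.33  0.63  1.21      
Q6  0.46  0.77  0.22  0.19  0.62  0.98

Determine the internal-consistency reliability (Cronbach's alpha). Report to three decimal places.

Cronbach's alpha = 0.822

ΣVar(i) = 1.39 + 1.44 + 0.90 + 1.85 + 1.21 + 0.98 = 7.77
Σ_{i<j} σ_ij = 8.46
Var(T) = 7.77 + 2 × 8.46 = 24.69
α = (k/(k−1))·(1 − ΣVar(i)/Var(T)) = (6/5)·(1 − 7.77/24.69) = 0.822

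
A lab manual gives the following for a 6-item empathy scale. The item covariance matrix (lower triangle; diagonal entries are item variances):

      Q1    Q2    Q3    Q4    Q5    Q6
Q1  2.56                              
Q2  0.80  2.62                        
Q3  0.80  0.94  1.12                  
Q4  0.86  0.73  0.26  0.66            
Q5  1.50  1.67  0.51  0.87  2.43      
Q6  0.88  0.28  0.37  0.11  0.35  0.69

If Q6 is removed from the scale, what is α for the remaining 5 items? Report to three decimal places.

α = 0.820

Remaining items: Q1, Q2, Q3, Q4, Q5 (k = 5).
sum of item variances = 2.56 + 2.62 + 1.12 + 0.66 + 2.43 = 9.39
total variance = 9.39 + 2 × 8.94 = 27.27
α (item deleted) = (5/4)·(1 − 9.39/27.27) = 0.820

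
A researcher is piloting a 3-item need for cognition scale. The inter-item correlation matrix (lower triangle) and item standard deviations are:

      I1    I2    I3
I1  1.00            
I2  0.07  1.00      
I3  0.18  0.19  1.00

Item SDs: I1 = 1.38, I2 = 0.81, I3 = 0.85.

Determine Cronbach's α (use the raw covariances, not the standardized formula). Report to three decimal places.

Σσ²ᵢ = 1.38² + 0.81² + 0.85² = 3.2830
Covariances σ_ij = r_ij · s_i · s_j:
  σ(I1,I2) = 0.07 × 1.38 × 0.81 = 0.0782
  σ(I1,I3) = 0.18 × 1.38 × 0.85 = 0.2111
  σ(I2,I3) = 0.19 × 0.81 × 0.85 = 0.1308
σ²_T = Σσ²ᵢ + 2·Σσ_ij = 3.2830 + 2 × 0.4201 = 4.1232
α = (3/2)·(1 − 3.2830/4.1232) = 0.306

Cronbach's α = 0.306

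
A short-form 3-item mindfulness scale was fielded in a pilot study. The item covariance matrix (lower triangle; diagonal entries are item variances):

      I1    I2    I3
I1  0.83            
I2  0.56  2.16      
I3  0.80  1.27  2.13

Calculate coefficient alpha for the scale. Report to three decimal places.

coefficient alpha = 0.760

sum of item variances = 0.83 + 2.16 + 2.13 = 5.12
Sum of off-diagonal covariances = 2.63
σ²_T = 5.12 + 2 × 2.63 = 10.38
α = (k/(k−1))·(1 − sum of item variances/σ²_T) = (3/2)·(1 − 5.12/10.38) = 0.760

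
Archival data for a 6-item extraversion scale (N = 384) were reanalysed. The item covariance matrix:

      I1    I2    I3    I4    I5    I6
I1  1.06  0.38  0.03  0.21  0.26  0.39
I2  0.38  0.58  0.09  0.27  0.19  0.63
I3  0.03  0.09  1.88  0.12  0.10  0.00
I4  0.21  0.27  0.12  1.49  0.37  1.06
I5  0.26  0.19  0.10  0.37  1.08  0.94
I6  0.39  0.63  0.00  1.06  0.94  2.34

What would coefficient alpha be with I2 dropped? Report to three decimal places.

Remaining items: I1, I3, I4, I5, I6 (k = 5).
Σσᵢ² = 1.06 + 1.88 + 1.49 + 1.08 + 2.34 = 7.85
Var(T) = 7.85 + 2 × 3.48 = 14.81
α (item deleted) = (5/4)·(1 − 7.85/14.81) = 0.587

coefficient alpha = 0.587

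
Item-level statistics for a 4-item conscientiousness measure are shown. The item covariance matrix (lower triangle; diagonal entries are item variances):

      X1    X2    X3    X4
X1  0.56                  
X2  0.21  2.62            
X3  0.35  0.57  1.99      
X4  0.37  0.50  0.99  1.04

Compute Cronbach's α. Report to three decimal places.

Σσ²ᵢ = 0.56 + 2.62 + 1.99 + 1.04 = 6.21
Sum of the distinct covariances = 2.99
σ²_T = 6.21 + 2 × 2.99 = 12.19
α = (k/(k−1))·(1 − Σσ²ᵢ/σ²_T) = (4/3)·(1 − 6.21/12.19) = 0.654

Cronbach's α = 0.654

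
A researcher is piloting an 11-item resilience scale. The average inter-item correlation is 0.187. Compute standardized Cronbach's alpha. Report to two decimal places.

α = 0.72

Standardized α = k·r̄ / (1 + (k−1)·r̄) = 11 × 0.187 / (1 + 10 × 0.187)
  = 2.0570 / 2.8700 = 0.72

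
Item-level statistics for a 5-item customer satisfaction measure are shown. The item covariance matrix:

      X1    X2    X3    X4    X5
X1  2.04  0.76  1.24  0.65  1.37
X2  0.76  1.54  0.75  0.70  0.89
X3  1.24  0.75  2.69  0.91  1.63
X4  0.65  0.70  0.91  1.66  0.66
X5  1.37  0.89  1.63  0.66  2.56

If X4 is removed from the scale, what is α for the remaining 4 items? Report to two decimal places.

α = 0.80

Remaining items: X1, X2, X3, X5 (k = 4).
sum of item variances = 2.04 + 1.54 + 2.69 + 2.56 = 8.83
total variance = 8.83 + 2 × 6.64 = 22.11
α (item deleted) = (4/3)·(1 − 8.83/22.11) = 0.80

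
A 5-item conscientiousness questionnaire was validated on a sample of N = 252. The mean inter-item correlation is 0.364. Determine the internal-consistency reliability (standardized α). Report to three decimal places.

Standardized α = k·r̄ / (1 + (k−1)·r̄) = 5 × 0.364 / (1 + 4 × 0.364)
  = 1.8200 / 2.4560 = 0.741

standardized α = 0.741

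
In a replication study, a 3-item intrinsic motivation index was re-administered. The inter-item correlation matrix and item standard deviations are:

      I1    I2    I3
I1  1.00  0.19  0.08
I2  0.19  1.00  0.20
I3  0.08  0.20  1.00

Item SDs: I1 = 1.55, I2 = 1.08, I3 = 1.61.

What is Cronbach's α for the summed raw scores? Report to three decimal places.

Σσ²ᵢ = 1.55² + 1.08² + 1.61² = 6.1610
Covariances σ_ij = r_ij · s_i · s_j:
  σ(I1,I2) = 0.19 × 1.55 × 1.08 = 0.3181
  σ(I1,I3) = 0.08 × 1.55 × 1.61 = 0.1996
  σ(I2,I3) = 0.20 × 1.08 × 1.61 = 0.3478
σ²_T = Σσ²ᵢ + 2·Σσ_ij = 6.1610 + 2 × 0.8655 = 7.8920
α = (3/2)·(1 − 6.1610/7.8920) = 0.329

α = 0.329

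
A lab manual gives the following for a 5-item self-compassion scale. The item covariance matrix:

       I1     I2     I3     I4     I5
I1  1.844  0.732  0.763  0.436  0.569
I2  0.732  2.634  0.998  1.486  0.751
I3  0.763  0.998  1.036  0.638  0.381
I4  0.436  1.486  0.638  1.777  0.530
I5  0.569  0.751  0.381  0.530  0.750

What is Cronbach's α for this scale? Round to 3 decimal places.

Σσᵢ² = 1.844 + 2.634 + 1.036 + 1.777 + 0.750 = 8.041
Sum of off-diagonal covariances = 7.284
total variance = 8.041 + 2 × 7.284 = 22.609
α = (k/(k−1))·(1 − Σσᵢ²/total variance) = (5/4)·(1 − 8.041/22.609) = 0.805

Cronbach's α = 0.805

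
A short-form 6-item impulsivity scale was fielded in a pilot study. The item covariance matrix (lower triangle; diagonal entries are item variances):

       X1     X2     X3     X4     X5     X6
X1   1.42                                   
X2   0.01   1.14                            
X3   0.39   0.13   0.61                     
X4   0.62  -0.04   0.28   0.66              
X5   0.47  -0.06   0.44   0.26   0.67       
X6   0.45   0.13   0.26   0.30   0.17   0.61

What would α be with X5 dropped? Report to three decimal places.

Remaining items: X1, X2, X3, X4, X6 (k = 5).
sum of item variances = 1.42 + 1.14 + 0.61 + 0.66 + 0.61 = 4.44
total variance = 4.44 + 2 × 2.53 = 9.50
α (item deleted) = (5/4)·(1 − 4.44/9.50) = 0.666

α = 0.666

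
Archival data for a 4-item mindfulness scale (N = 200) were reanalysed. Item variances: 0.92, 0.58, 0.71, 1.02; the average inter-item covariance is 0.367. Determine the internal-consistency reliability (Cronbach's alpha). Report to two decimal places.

Cronbach's alpha = 0.77

sum of item variances = 0.92 + 0.58 + 0.71 + 1.02 = 3.23
Sum of the 6 distinct covariances = 6 × 0.367 = 2.202
σ²_T = sum of item variances + 2·Σcov = 3.23 + 2 × 2.202 = 7.634
α = (4/3)·(1 − 3.23/7.634) = 0.77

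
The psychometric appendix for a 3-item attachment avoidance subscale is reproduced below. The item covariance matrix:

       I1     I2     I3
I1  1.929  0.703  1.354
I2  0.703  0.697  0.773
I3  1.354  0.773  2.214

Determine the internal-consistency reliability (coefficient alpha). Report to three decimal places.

α = 0.809

Σσᵢ² = 1.929 + 0.697 + 2.214 = 4.840
Sum of off-diagonal covariances = 2.830
total variance = 4.840 + 2 × 2.830 = 10.500
α = (k/(k−1))·(1 − Σσᵢ²/total variance) = (3/2)·(1 − 4.840/10.500) = 0.809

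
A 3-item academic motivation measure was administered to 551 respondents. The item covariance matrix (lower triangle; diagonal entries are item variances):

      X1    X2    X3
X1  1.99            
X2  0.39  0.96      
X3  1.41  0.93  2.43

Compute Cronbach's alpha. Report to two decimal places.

Cronbach's alpha = 0.76

ΣVar(i) = 1.99 + 0.96 + 2.43 = 5.38
Σ_{i<j} σ_ij = 2.73
Var(T) = 5.38 + 2 × 2.73 = 10.84
α = (k/(k−1))·(1 − ΣVar(i)/Var(T)) = (3/2)·(1 − 5.38/10.84) = 0.76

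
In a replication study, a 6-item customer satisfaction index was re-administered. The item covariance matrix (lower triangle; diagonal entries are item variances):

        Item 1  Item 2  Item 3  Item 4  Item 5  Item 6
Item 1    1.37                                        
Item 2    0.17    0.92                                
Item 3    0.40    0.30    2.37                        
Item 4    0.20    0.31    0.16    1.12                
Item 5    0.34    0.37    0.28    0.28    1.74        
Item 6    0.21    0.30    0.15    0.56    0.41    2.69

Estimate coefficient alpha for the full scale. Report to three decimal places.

ΣVar(i) = 1.37 + 0.92 + 2.37 + 1.12 + 1.74 + 2.69 = 10.21
Σ_{i<j} σ_ij = 4.44
Var(T) = 10.21 + 2 × 4.44 = 19.09
α = (k/(k−1))·(1 − ΣVar(i)/Var(T)) = (6/5)·(1 − 10.21/19.09) = 0.558

α = 0.558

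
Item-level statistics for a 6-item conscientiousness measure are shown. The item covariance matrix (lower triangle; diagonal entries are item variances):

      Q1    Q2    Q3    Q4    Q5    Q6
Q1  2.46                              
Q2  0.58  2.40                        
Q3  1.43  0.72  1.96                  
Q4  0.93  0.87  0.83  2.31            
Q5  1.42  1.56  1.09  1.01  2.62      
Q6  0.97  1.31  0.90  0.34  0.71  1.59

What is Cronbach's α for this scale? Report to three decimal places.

ΣVar(i) = 2.46 + 2.40 + 1.96 + 2.31 + 2.62 + 1.59 = 13.34
Σ_{i<j} σ_ij = 14.67
σ²_T = 13.34 + 2 × 14.67 = 42.68
α = (k/(k−1))·(1 − ΣVar(i)/σ²_T) = (6/5)·(1 − 13.34/42.68) = 0.825

Cronbach's α = 0.825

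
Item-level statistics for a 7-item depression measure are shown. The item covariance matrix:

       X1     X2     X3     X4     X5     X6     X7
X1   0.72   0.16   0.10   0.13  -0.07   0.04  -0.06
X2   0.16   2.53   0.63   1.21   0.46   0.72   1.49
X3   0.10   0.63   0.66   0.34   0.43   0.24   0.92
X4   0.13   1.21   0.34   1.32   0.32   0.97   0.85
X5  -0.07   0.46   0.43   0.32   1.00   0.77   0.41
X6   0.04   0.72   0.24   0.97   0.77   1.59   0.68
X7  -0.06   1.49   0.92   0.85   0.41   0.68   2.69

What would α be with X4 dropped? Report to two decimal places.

α = 0.72

Remaining items: X1, X2, X3, X5, X6, X7 (k = 6).
ΣVar(i) = 0.72 + 2.53 + 0.66 + 1.00 + 1.59 + 2.69 = 9.19
σ²_T = 9.19 + 2 × 6.92 = 23.03
α (item deleted) = (6/5)·(1 − 9.19/23.03) = 0.72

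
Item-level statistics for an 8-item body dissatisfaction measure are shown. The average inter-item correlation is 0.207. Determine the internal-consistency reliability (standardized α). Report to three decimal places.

α = 0.676

Standardized α = k·r̄ / (1 + (k−1)·r̄) = 8 × 0.207 / (1 + 7 × 0.207)
  = 1.6560 / 2.4490 = 0.676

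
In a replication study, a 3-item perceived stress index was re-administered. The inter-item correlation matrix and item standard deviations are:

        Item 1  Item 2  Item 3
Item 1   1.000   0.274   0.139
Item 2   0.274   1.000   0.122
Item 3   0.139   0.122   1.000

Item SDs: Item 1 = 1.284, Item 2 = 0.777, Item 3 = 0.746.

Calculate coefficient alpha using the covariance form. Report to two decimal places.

Σσ²ᵢ = 1.284² + 0.777² + 0.746² = 2.8089
Covariances σ_ij = r_ij · s_i · s_j:
  σ(Item 1,Item 2) = 0.274 × 1.284 × 0.777 = 0.2734
  σ(Item 1,Item 3) = 0.139 × 1.284 × 0.746 = 0.1331
  σ(Item 2,Item 3) = 0.122 × 0.777 × 0.746 = 0.0707
σ²_T = Σσ²ᵢ + 2·Σσ_ij = 2.8089 + 2 × 0.4772 = 3.7633
α = (3/2)·(1 − 2.8089/3.7633) = 0.38

α = 0.38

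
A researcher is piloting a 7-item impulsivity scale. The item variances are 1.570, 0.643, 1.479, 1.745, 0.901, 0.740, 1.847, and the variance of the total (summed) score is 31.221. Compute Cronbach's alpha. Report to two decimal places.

Cronbach's alpha = 0.83

sum of item variances = 1.570 + 0.643 + 1.479 + 1.745 + 0.901 + 0.740 + 1.847 = 8.925
α = (k/(k−1))·(1 − sum of item variances/σ²_total) = (7/6)·(1 − 8.925/31.221) = 0.83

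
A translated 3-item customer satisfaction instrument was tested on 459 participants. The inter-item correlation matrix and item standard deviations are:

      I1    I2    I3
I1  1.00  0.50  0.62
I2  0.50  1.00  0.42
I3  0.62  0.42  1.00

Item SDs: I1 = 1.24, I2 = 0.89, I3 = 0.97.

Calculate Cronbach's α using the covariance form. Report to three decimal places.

α = 0.756

Σσ²ᵢ = 1.24² + 0.89² + 0.97² = 3.2706
Covariances σ_ij = r_ij · s_i · s_j:
  σ(I1,I2) = 0.50 × 1.24 × 0.89 = 0.5518
  σ(I1,I3) = 0.62 × 1.24 × 0.97 = 0.7457
  σ(I2,I3) = 0.42 × 0.89 × 0.97 = 0.3626
σ²_T = Σσ²ᵢ + 2·Σσ_ij = 3.2706 + 2 × 1.6601 = 6.5908
α = (3/2)·(1 − 3.2706/6.5908) = 0.756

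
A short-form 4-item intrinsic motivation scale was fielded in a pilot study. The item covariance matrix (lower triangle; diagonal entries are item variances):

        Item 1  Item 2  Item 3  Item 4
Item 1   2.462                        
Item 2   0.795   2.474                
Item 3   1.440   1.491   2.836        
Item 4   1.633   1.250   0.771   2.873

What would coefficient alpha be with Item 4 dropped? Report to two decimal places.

Remaining items: Item 1, Item 2, Item 3 (k = 3).
ΣVar(i) = 2.462 + 2.474 + 2.836 = 7.772
σ²_total = 7.772 + 2 × 3.726 = 15.224
α (item deleted) = (3/2)·(1 − 7.772/15.224) = 0.73

α = 0.73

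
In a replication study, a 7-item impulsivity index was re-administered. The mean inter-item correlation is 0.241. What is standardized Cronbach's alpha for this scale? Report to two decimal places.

Standardized α = k·r̄ / (1 + (k−1)·r̄) = 7 × 0.241 / (1 + 6 × 0.241)
  = 1.6870 / 2.4460 = 0.69

standardized Cronbach's alpha = 0.69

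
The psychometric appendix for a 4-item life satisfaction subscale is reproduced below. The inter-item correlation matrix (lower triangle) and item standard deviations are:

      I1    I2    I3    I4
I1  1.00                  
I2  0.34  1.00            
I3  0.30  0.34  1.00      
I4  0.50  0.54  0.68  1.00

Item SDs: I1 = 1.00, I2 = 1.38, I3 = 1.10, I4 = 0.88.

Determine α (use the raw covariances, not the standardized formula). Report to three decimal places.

Σσ²ᵢ = 1.00² + 1.38² + 1.10² + 0.88² = 4.8888
Covariances σ_ij = r_ij · s_i · s_j:
  σ(I1,I2) = 0.34 × 1.00 × 1.38 = 0.4692
  σ(I1,I3) = 0.30 × 1.00 × 1.10 = 0.3300
  σ(I1,I4) = 0.50 × 1.00 × 0.88 = 0.4400
  σ(I2,I3) = 0.34 × 1.38 × 1.10 = 0.5161
  σ(I2,I4) = 0.54 × 1.38 × 0.88 = 0.6558
  σ(I3,I4) = 0.68 × 1.10 × 0.88 = 0.6582
σ²_T = Σσ²ᵢ + 2·Σσ_ij = 4.8888 + 2 × 3.0693 = 11.0274
α = (4/3)·(1 − 4.8888/11.0274) = 0.742

α = 0.742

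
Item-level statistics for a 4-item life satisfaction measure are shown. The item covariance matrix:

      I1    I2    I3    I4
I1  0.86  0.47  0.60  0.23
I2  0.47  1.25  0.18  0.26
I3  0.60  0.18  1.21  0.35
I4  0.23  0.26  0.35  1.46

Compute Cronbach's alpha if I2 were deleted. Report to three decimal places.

α = 0.601

Remaining items: I1, I3, I4 (k = 3).
Σσᵢ² = 0.86 + 1.21 + 1.46 = 3.53
total variance = 3.53 + 2 × 1.18 = 5.89
α (item deleted) = (3/2)·(1 − 3.53/5.89) = 0.601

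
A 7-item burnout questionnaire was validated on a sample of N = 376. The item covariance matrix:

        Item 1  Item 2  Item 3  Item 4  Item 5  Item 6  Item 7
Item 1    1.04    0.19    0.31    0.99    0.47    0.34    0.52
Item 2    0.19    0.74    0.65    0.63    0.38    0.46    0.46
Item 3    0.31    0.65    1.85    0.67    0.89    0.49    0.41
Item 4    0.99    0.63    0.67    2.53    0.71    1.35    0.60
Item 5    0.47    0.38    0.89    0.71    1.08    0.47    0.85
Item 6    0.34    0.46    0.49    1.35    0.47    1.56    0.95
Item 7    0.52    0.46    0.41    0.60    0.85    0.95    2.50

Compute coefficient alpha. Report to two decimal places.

coefficient alpha = 0.81

ΣVar(i) = 1.04 + 0.74 + 1.85 + 2.53 + 1.08 + 1.56 + 2.50 = 11.30
Σ_{i<j} σ_ij = 12.79
σ²_total = 11.30 + 2 × 12.79 = 36.88
α = (k/(k−1))·(1 − ΣVar(i)/σ²_total) = (7/6)·(1 − 11.30/36.88) = 0.81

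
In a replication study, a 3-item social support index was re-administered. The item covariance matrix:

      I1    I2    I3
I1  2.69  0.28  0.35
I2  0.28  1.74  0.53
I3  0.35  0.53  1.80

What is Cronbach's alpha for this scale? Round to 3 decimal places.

Cronbach's alpha = 0.407

ΣVar(i) = 2.69 + 1.74 + 1.80 = 6.23
Sum of off-diagonal covariances = 1.16
total variance = 6.23 + 2 × 1.16 = 8.55
α = (k/(k−1))·(1 − ΣVar(i)/total variance) = (3/2)·(1 − 6.23/8.55) = 0.407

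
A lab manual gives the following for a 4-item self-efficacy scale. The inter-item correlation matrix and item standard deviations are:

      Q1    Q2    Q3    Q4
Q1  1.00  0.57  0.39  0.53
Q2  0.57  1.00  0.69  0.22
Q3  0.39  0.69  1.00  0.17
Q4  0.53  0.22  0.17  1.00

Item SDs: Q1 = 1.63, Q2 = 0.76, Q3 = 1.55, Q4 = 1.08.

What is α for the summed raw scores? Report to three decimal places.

Σσ²ᵢ = 1.63² + 0.76² + 1.55² + 1.08² = 6.8034
Covariances σ_ij = r_ij · s_i · s_j:
  σ(Q1,Q2) = 0.57 × 1.63 × 0.76 = 0.7061
  σ(Q1,Q3) = 0.39 × 1.63 × 1.55 = 0.9853
  σ(Q1,Q4) = 0.53 × 1.63 × 1.08 = 0.9330
  σ(Q2,Q3) = 0.69 × 0.76 × 1.55 = 0.8128
  σ(Q2,Q4) = 0.22 × 0.76 × 1.08 = 0.1806
  σ(Q3,Q4) = 0.17 × 1.55 × 1.08 = 0.2846
σ²_T = Σσ²ᵢ + 2·Σσ_ij = 6.8034 + 2 × 3.9024 = 14.6082
α = (4/3)·(1 − 6.8034/14.6082) = 0.712

α = 0.712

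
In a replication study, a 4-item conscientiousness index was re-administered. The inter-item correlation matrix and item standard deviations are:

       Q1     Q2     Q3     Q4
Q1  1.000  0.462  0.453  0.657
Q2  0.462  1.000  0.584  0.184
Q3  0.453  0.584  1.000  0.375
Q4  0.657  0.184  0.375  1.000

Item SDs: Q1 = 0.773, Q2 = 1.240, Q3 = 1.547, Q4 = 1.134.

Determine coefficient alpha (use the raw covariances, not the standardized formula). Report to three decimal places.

Σσ²ᵢ = 0.773² + 1.240² + 1.547² + 1.134² = 5.8143
Covariances σ_ij = r_ij · s_i · s_j:
  σ(Q1,Q2) = 0.462 × 0.773 × 1.240 = 0.4428
  σ(Q1,Q3) = 0.453 × 0.773 × 1.547 = 0.5417
  σ(Q1,Q4) = 0.657 × 0.773 × 1.134 = 0.5759
  σ(Q2,Q3) = 0.584 × 1.240 × 1.547 = 1.1203
  σ(Q2,Q4) = 0.184 × 1.240 × 1.134 = 0.2587
  σ(Q3,Q4) = 0.375 × 1.547 × 1.134 = 0.6579
σ²_T = Σσ²ᵢ + 2·Σσ_ij = 5.8143 + 2 × 3.5973 = 13.0089
α = (4/3)·(1 − 5.8143/13.0089) = 0.737

coefficient alpha = 0.737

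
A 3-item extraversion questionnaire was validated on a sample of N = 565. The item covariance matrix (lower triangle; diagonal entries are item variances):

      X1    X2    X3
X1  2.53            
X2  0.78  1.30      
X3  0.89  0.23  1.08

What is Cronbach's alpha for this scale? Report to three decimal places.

α = 0.654

ΣVar(i) = 2.53 + 1.30 + 1.08 = 4.91
Sum of the distinct covariances = 1.90
σ²_total = 4.91 + 2 × 1.90 = 8.71
α = (k/(k−1))·(1 − ΣVar(i)/σ²_total) = (3/2)·(1 − 4.91/8.71) = 0.654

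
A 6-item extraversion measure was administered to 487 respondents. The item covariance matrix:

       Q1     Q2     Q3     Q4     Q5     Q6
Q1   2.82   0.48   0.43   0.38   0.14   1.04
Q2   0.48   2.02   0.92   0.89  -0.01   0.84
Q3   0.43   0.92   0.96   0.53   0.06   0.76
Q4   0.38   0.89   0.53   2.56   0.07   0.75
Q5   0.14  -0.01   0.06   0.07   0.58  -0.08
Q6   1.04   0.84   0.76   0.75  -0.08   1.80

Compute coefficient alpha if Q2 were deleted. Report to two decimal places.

Remaining items: Q1, Q3, Q4, Q5, Q6 (k = 5).
sum of item variances = 2.82 + 0.96 + 2.56 + 0.58 + 1.80 = 8.72
σ²_T = 8.72 + 2 × 4.08 = 16.88
α (item deleted) = (5/4)·(1 − 8.72/16.88) = 0.60

coefficient alpha = 0.60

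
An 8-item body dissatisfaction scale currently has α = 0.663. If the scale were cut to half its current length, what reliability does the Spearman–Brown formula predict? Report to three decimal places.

predicted reliability = 0.496

Length factor m = 1/2
α' = m·α / (1 − (1−m)·α)
   = 1/2 × 0.663 / (1 − (1 − 1/2) × 0.663)
   = 0.3315 / 0.6685 = 0.496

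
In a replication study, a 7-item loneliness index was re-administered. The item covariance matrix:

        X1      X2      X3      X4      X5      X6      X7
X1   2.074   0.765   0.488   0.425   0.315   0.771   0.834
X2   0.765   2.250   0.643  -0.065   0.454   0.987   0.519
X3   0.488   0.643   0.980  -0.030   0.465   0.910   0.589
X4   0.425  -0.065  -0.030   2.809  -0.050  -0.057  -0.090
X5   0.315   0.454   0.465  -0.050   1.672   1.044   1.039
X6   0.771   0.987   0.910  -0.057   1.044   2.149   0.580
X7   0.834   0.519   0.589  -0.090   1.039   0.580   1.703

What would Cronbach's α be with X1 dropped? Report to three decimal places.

α = 0.655

Remaining items: X2, X3, X4, X5, X6, X7 (k = 6).
Σσᵢ² = 2.250 + 0.980 + 2.809 + 1.672 + 2.149 + 1.703 = 11.563
Var(T) = 11.563 + 2 × 6.938 = 25.439
α (item deleted) = (6/5)·(1 − 11.563/25.439) = 0.655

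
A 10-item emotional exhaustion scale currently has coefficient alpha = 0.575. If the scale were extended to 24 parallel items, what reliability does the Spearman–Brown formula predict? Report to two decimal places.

Length factor m = 24/10 = 2.4000
α' = m·α / (1 + (m−1)·α)
   = 24/10 × 0.575 / (1 + (24/10 − 1) × 0.575)
   = 1.3800 / 1.8050 = 0.76

predicted reliability = 0.76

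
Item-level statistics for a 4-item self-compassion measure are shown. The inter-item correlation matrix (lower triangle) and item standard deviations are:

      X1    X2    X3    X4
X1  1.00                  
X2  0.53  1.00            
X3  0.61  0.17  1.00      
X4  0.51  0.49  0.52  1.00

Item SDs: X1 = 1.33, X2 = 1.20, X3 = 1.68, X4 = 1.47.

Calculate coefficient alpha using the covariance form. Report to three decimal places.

α = 0.776

Σσ²ᵢ = 1.33² + 1.20² + 1.68² + 1.47² = 8.1922
Covariances σ_ij = r_ij · s_i · s_j:
  σ(X1,X2) = 0.53 × 1.33 × 1.20 = 0.8459
  σ(X1,X3) = 0.61 × 1.33 × 1.68 = 1.3630
  σ(X1,X4) = 0.51 × 1.33 × 1.47 = 0.9971
  σ(X2,X3) = 0.17 × 1.20 × 1.68 = 0.3427
  σ(X2,X4) = 0.49 × 1.20 × 1.47 = 0.8644
  σ(X3,X4) = 0.52 × 1.68 × 1.47 = 1.2842
σ²_T = Σσ²ᵢ + 2·Σσ_ij = 8.1922 + 2 × 5.6973 = 19.5868
α = (4/3)·(1 − 8.1922/19.5868) = 0.776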